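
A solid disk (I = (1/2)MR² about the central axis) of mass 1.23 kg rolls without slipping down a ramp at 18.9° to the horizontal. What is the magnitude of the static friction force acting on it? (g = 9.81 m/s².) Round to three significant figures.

f ≈ 1.30 N

With I = (1/2)MR², the ratio k = I/(MR²) is 0.5.
Newton's second law down the slope: Mg sinθ − f = Ma. The torque equation fR = Iα (with α = a/R) gives f = kMa.
Combining, a = g sinθ/(1+k) and f = kMa = kMg sinθ/(1+k).
f = 0.5 × 1.23 × 9.81 × sin18.9° / 1.5 ≈ 1.30 N.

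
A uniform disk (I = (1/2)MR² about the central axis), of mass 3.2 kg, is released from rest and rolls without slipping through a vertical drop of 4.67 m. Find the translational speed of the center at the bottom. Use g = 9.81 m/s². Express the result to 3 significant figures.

v ≈ 7.82 m/s

The moment of inertia is (1/2)MR², giving k ≡ I/(MR²) = 0.5.
The rolling condition ω = v/R makes the rotational term ½I(v/R)² = ½kMv², so KE_total = ½(1+k)Mv² = (3/4)Mv².
Setting Mgh = (3/4)Mv² gives v = √(2gh/(1+k)) = √(2·9.81·4.67/1.5) ≈ 7.82 m/s.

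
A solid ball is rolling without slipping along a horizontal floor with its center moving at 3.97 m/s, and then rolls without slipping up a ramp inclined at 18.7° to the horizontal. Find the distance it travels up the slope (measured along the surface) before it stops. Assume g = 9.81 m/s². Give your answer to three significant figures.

d ≈ 3.51 m

Here I = (2/5)MR², so the shape factor k = I/(MR²) = 0.4.
Since it rolls without slipping, ω = v/R and KE = ½Mv² + ½Iω² = ½(1+k)Mv² = (7/10)Mv².
Setting this equal to Mgh gives the vertical rise h = (1+k)v₀²/(2g) = 1.4×3.97²/(2×9.81) = 1.125 m.
The distance along the slope is d = h/sinθ = 1.125/sin18.7° ≈ 3.51 m.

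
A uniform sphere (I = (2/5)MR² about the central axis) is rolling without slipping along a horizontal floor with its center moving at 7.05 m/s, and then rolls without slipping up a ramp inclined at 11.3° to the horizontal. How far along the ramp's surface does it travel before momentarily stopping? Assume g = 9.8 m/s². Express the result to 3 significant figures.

d ≈ 18.1 m

Here I = (2/5)MR², so the shape factor k = I/(MR²) = 0.4.
Since it rolls without slipping, ω = v/R and KE = ½Mv² + ½Iω² = ½(1+k)Mv² = (7/10)Mv².
Setting this equal to Mgh gives the vertical rise h = (1+k)v₀²/(2g) = 1.4×7.05²/(2×9.8) = 3.55 m.
The distance along the slope is d = h/sinθ = 3.55/sin11.3° ≈ 18.1 m.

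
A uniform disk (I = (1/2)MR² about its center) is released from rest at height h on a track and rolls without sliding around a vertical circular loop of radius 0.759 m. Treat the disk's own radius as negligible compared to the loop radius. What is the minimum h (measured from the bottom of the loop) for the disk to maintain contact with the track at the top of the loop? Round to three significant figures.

h_min ≈ 2.09 m

For this body I = (1/2)MR², i.e. k = I/(MR²) = 0.5.
At the top of the loop, the minimum-contact condition is Mg = Mv_top²/r, so v_top² = gr.
With ω = v/R, the kinetic energy at speed v is ½(1+k)Mv² = (3/4)Mv².
Energy conservation from release (height h) to the top (height 2r): Mgh = Mg(2r) + (3/4)M·gr.
Thus h_min = 2r + (1+k)r/2 = r(2 + 1.5/2) = 0.759 × 2.75 ≈ 2.09 m.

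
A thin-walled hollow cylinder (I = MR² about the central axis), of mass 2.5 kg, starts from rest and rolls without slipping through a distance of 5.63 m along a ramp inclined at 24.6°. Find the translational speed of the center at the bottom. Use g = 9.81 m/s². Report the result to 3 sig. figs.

With I = MR², the ratio k = I/(MR²) is 1.
Pure rolling means v = ωR; then KE = ½Mv² + ½I(v/R)² = ½(1+k)Mv² = Mv².
The vertical drop is h = L sinθ = 5.63 × sin24.6° = 2.344 m.
Energy conservation: Mgh = Mv², so v = √(2gh/(1+k)) = √(2 × 9.81 × 2.344 / 2) ≈ 4.79 m/s.

v ≈ 4.79 m/s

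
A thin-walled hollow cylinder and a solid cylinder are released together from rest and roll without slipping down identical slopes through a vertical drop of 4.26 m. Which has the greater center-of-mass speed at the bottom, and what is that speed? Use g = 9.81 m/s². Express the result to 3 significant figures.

For rolling without slipping, Mgh = ½(1+k)Mv² where k = I/(MR²), so v = √(2gh/(1+k)).
Thin-walled hollow cylinder: k = 1, giving v = √(2×9.81×4.26/2) = 6.465 m/s.
Solid cylinder: k = 0.5, giving v = √(2×9.81×4.26/1.5) = 7.465 m/s.
The smaller k wins: the solid cylinder, at ≈ 7.46 m/s.

the solid cylinder, at v ≈ 7.46 m/s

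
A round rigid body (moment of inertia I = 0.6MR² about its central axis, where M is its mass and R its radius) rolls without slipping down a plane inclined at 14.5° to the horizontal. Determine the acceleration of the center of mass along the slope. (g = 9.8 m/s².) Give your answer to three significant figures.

a ≈ 1.53 m/s²

For this body I = 0.6MR², i.e. k = I/(MR²) = 0.6.
Translational: Mg sinθ − f = Ma. Rotational about the CM: fR = Iα = kMRa, so f = kMa.
Eliminating f: Mg sinθ = (1+k)Ma, so a = g sinθ/(1+k) = 9.8 × sin14.5° / 1.6 ≈ 1.53 m/s².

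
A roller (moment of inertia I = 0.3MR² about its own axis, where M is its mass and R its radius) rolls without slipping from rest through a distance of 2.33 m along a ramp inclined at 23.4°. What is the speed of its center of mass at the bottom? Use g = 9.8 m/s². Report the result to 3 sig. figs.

For this body I = 0.3MR², i.e. k = I/(MR²) = 0.3.
Pure rolling means v = ωR; then KE = ½Mv² + ½I(v/R)² = ½(1+k)Mv² = (13/20)Mv².
The vertical drop is h = L sinθ = 2.33 × sin23.4° = 0.9254 m.
Energy conservation: Mgh = (13/20)Mv², so v = √(2gh/(1+k)) = √(2 × 9.8 × 0.9254 / 1.3) ≈ 3.74 m/s.

v ≈ 3.74 m/s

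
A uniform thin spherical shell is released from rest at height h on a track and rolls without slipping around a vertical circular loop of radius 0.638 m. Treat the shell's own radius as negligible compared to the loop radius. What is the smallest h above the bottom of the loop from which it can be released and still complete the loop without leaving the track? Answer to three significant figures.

The moment of inertia is (2/3)MR², giving k ≡ I/(MR²) = 2/3.
At the top, contact is just lost when gravity alone supplies the centripetal force: Mg = Mv_top²/r, i.e. v_top² = gr.
With ω = v/R, the kinetic energy at speed v is ½(1+k)Mv² = (5/6)Mv².
Energy conservation from release (height h) to the top (height 2r): Mgh = Mg(2r) + (5/6)M·gr.
Thus h_min = 2r + (1+k)r/2 = r(2 + 1.667/2) = 0.638 × 2.833 ≈ 1.81 m.

h_min ≈ 1.81 m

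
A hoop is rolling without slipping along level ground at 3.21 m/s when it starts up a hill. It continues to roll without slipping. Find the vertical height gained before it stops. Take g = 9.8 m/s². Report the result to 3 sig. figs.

h ≈ 1.05 m

With I = MR², the ratio k = I/(MR²) is 1.
Since it rolls without slipping, ω = v/R and KE = ½Mv² + ½Iω² = ½(1+k)Mv² = Mv².
At the top the kinetic energy is zero, so Mv₀² = Mgh.
Thus h = (1+k)v₀²/(2g) = 2 × 3.21² / (2 × 9.8) ≈ 1.05 m.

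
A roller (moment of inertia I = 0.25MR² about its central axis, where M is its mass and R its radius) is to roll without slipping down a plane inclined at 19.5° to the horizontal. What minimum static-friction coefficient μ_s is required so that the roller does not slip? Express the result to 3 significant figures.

μ_min ≈ 0.0708

For this body I = 0.25MR², i.e. k = I/(MR²) = 0.25.
Along the incline Mg sinθ − f = Ma, and torque about the center fR = Iα = kMR²(a/R) gives f = kMa.
These give a = g sinθ/(1+k) and the required friction f = kMg sinθ/(1+k).
The normal force is N = Mg cosθ, so μ_min = f/N = k tanθ/(1+k).
μ_min = 0.25 × tan19.5° / 1.25 ≈ 0.0708.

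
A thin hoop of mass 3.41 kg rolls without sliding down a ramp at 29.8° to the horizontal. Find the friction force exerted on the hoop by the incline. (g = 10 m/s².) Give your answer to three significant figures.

With I = MR², the ratio k = I/(MR²) is 1.
Translational: Mg sinθ − f = Ma. Rotational about the CM: fR = Iα = kMRa, so f = kMa.
Combining, a = g sinθ/(1+k) and f = kMa = kMg sinθ/(1+k).
f = 1 × 3.41 × 10 × sin29.8° / 2 ≈ 8.47 N.

f ≈ 8.47 N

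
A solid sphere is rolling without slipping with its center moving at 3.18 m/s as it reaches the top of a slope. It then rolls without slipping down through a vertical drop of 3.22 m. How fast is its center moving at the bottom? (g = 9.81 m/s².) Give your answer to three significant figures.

v ≈ 7.43 m/s

The moment of inertia is (2/5)MR², giving k ≡ I/(MR²) = 0.4.
Pure rolling means v = ωR; then KE = ½Mv² + ½I(v/R)² = ½(1+k)Mv² = (7/10)Mv².
Energy conservation: (7/10)Mv₀² + Mgh = (7/10)Mv², so v² = v₀² + 2gh/(1+k).
v = √(3.18² + 2×9.81×3.22/1.4) = √55.24 ≈ 7.43 m/s.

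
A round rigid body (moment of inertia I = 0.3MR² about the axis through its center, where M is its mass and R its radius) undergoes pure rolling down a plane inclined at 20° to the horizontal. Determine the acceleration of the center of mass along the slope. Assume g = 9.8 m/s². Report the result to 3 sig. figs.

a ≈ 2.58 m/s²

With I = 0.3MR², the ratio k = I/(MR²) is 0.3.
Translational: Mg sinθ − f = Ma. Rotational about the CM: fR = Iα = kMRa, so f = kMa.
Eliminating f: Mg sinθ = (1+k)Ma, so a = g sinθ/(1+k) = 9.8 × sin20° / 1.3 ≈ 2.58 m/s².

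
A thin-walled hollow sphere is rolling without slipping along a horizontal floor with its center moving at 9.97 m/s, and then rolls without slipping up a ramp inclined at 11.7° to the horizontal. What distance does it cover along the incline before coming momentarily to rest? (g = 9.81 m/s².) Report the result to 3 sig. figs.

With I = (2/3)MR², the ratio k = I/(MR²) is 2/3.
The rolling condition ω = v/R makes the rotational term ½I(v/R)² = ½kMv², so KE_total = ½(1+k)Mv² = (5/6)Mv².
Setting this equal to Mgh gives the vertical rise h = (1+k)v₀²/(2g) = 1.667×9.97²/(2×9.81) = 8.444 m.
Along the incline, d = h/sinθ = 8.444/sin11.7° ≈ 41.6 m.

d ≈ 41.6 m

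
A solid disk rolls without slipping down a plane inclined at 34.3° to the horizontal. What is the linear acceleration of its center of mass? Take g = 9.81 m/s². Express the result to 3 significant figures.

The moment of inertia is (1/2)MR², giving k ≡ I/(MR²) = 0.5.
Translational: Mg sinθ − f = Ma. Rotational about the CM: fR = Iα = kMRa, so f = kMa.
Eliminating f: Mg sinθ = (1+k)Ma, so a = g sinθ/(1+k) = 9.81 × sin34.3° / 1.5 ≈ 3.69 m/s².

a ≈ 3.69 m/s²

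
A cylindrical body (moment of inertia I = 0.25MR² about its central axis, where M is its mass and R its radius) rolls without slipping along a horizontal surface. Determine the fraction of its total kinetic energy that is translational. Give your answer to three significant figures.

fraction ≈ 0.800

With I = 0.25MR², the ratio k = I/(MR²) is 0.25.
Since ω = v/R, the translational part is ½Mv² and the rotational part is ½I(v/R)² = ½kMv²; the total is ½(1+k)Mv².
The translational fraction is therefore 1/(1+k) = 1/1.25 ≈ 0.800.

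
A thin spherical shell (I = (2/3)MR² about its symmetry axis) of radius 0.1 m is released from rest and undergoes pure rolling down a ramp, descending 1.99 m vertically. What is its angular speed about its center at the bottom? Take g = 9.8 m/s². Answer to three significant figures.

ω ≈ 48.4 rad/s

Here I = (2/3)MR², so the shape factor k = I/(MR²) = 2/3.
Pure rolling means v = ωR; then KE = ½Mv² + ½I(v/R)² = ½(1+k)Mv² = (5/6)Mv².
Energy conservation Mgh = ½(1+k)Mv² gives v = √(2gh/(1+k)) = √(2 × 9.8 × 1.99 / 1.667) = 4.838 m/s.
The angular speed follows from ω = v/R = 4.838/0.1 ≈ 48.4 rad/s.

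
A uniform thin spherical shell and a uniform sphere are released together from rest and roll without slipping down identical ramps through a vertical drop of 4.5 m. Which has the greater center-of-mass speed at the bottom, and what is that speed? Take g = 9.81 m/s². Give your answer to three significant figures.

For rolling without slipping, Mgh = ½(1+k)Mv² where k = I/(MR²), so v = √(2gh/(1+k)).
Uniform thin spherical shell: k = 2/3, giving v = √(2×9.81×4.5/1.667) = 7.278 m/s.
Uniform sphere: k = 0.4, giving v = √(2×9.81×4.5/1.4) = 7.941 m/s.
The smaller k wins: the uniform sphere, at ≈ 7.94 m/s.

the uniform sphere, at v ≈ 7.94 m/s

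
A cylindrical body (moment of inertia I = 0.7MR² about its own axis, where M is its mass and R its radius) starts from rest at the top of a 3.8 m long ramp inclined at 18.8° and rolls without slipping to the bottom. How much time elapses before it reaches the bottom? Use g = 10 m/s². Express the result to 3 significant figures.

t ≈ 2.00 s

For this body I = 0.7MR², i.e. k = I/(MR²) = 0.7.
Translational: Mg sinθ − f = Ma. Rotational about the CM: fR = Iα = kMRa, so f = kMa.
Hence a = g sinθ/(1+k) = 10×sin18.8°/1.7 = 1.896 m/s².
Starting from rest, L = ½at², so t = √(2L/a) = √(2×3.8/1.896) ≈ 2.00 s.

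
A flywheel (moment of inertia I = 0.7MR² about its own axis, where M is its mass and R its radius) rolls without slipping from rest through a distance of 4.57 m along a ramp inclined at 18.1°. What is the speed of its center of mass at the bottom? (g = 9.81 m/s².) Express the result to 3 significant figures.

v ≈ 4.05 m/s

For this body I = 0.7MR², i.e. k = I/(MR²) = 0.7.
Since it rolls without slipping, ω = v/R and KE = ½Mv² + ½Iω² = ½(1+k)Mv² = (17/20)Mv².
The vertical drop is h = L sinθ = 4.57 × sin18.1° = 1.42 m.
Energy conservation: Mgh = (17/20)Mv², so v = √(2gh/(1+k)) = √(2 × 9.81 × 1.42 / 1.7) ≈ 4.05 m/s.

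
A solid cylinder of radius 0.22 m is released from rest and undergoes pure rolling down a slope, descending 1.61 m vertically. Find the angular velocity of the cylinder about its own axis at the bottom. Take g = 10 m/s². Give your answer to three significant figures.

Here I = (1/2)MR², so the shape factor k = I/(MR²) = 0.5.
Since it rolls without slipping, ω = v/R and KE = ½Mv² + ½Iω² = ½(1+k)Mv² = (3/4)Mv².
Energy conservation Mgh = ½(1+k)Mv² gives v = √(2gh/(1+k)) = √(2 × 10 × 1.61 / 1.5) = 4.633 m/s.
The angular speed follows from ω = v/R = 4.633/0.22 ≈ 21.1 rad/s.

ω ≈ 21.1 rad/s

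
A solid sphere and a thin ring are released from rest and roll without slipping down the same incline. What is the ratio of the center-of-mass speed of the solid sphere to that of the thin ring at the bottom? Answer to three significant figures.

Each satisfies Mgh = ½(1+k)Mv² with k = I/(MR²), so v ∝ 1/√(1+k).
For the solid sphere k = 0.4; for the thin ring k = 1.
v₁/v₂ = √((1+k₂)/(1+k₁)) = √(2/1.4) ≈ 1.20.

v_ratio ≈ 1.20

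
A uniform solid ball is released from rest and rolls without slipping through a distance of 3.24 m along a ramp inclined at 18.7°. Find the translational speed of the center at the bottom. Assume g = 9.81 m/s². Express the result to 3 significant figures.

v ≈ 3.82 m/s

Here I = (2/5)MR², so the shape factor k = I/(MR²) = 0.4.
Rolling without slipping gives ω = v/R, so the total kinetic energy is ½Mv² + ½Iω² = ½(1+k)Mv² = (7/10)Mv².
The vertical drop is h = L sinθ = 3.24 × sin18.7° = 1.039 m.
Energy conservation: Mgh = (7/10)Mv², so v = √(2gh/(1+k)) = √(2 × 9.81 × 1.039 / 1.4) ≈ 3.82 m/s.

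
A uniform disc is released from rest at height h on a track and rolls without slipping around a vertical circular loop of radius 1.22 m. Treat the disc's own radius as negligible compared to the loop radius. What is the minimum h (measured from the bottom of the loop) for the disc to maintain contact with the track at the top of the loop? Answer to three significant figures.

The moment of inertia is (1/2)MR², giving k ≡ I/(MR²) = 0.5.
At the top of the loop, the minimum-contact condition is Mg = Mv_top²/r, so v_top² = gr.
With ω = v/R, the kinetic energy at speed v is ½(1+k)Mv² = (3/4)Mv².
Energy conservation from release (height h) to the top (height 2r): Mgh = Mg(2r) + (3/4)M·gr.
Thus h_min = 2r + (1+k)r/2 = r(2 + 1.5/2) = 1.22 × 2.75 ≈ 3.36 m.

h_min ≈ 3.36 m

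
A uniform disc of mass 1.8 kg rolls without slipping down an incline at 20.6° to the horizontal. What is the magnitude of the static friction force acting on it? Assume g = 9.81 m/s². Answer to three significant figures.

For this body I = (1/2)MR², i.e. k = I/(MR²) = 0.5.
Newton's second law down the slope: Mg sinθ − f = Ma. The torque equation fR = Iα (with α = a/R) gives f = kMa.
Combining, a = g sinθ/(1+k) and f = kMa = kMg sinθ/(1+k).
f = 0.5 × 1.8 × 9.81 × sin20.6° / 1.5 ≈ 2.07 N.

f ≈ 2.07 N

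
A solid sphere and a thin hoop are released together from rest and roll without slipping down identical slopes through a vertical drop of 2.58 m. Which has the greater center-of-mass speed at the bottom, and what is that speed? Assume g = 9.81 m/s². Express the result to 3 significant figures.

For rolling without slipping, Mgh = ½(1+k)Mv² where k = I/(MR²), so v = √(2gh/(1+k)).
Solid sphere: k = 0.4, giving v = √(2×9.81×2.58/1.4) = 6.013 m/s.
Thin hoop: k = 1, giving v = √(2×9.81×2.58/2) = 5.031 m/s.
The smaller k wins: the solid sphere, at ≈ 6.01 m/s.

the solid sphere, at v ≈ 6.01 m/s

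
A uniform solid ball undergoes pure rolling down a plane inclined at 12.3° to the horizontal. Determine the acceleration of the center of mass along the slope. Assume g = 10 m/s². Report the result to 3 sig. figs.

With I = (2/5)MR², the ratio k = I/(MR²) is 0.4.
Translational: Mg sinθ − f = Ma. Rotational about the CM: fR = Iα = kMRa, so f = kMa.
Eliminating f: Mg sinθ = (1+k)Ma, so a = g sinθ/(1+k) = 10 × sin12.3° / 1.4 ≈ 1.52 m/s².

a ≈ 1.52 m/s²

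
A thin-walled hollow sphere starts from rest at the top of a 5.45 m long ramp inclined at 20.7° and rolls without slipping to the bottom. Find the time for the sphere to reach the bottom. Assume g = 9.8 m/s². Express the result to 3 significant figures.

t ≈ 2.29 s

With I = (2/3)MR², the ratio k = I/(MR²) is 2/3.
Newton's second law down the slope: Mg sinθ − f = Ma. The torque equation fR = Iα (with α = a/R) gives f = kMa.
Hence a = g sinθ/(1+k) = 9.8×sin20.7°/1.667 = 2.078 m/s².
Starting from rest, L = ½at², so t = √(2L/a) = √(2×5.45/2.078) ≈ 2.29 s.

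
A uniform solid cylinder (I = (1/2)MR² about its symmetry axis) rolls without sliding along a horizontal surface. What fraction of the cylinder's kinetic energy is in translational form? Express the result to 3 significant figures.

With I = (1/2)MR², the ratio k = I/(MR²) is 0.5.
With ω = v/R, KE_trans = ½Mv² and KE_rot = ½Iω² = ½kMv², so KE_total = ½(1+k)Mv².
The translational fraction is therefore 1/(1+k) = 1/1.5 ≈ 0.667.

fraction ≈ 0.667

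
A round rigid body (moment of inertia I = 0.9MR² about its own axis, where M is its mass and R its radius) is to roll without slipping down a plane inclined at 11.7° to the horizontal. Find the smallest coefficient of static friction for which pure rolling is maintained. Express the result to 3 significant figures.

μ_min ≈ 0.0981

With I = 0.9MR², the ratio k = I/(MR²) is 0.9.
Translational: Mg sinθ − f = Ma. Rotational about the CM: fR = Iα = kMRa, so f = kMa.
These give a = g sinθ/(1+k) and the required friction f = kMg sinθ/(1+k).
The normal force is N = Mg cosθ, so μ_min = f/N = k tanθ/(1+k).
μ_min = 0.9 × tan11.7° / 1.9 ≈ 0.0981.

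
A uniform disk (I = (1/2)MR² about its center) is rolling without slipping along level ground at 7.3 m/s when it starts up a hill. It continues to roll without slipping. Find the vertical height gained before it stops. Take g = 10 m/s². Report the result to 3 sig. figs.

The moment of inertia is (1/2)MR², giving k ≡ I/(MR²) = 0.5.
Pure rolling means v = ωR; then KE = ½Mv² + ½I(v/R)² = ½(1+k)Mv² = (3/4)Mv².
At the top the kinetic energy is zero, so (3/4)Mv₀² = Mgh.
Thus h = (1+k)v₀²/(2g) = 1.5 × 7.3² / (2 × 10) ≈ 4.00 m.

h ≈ 4.00 m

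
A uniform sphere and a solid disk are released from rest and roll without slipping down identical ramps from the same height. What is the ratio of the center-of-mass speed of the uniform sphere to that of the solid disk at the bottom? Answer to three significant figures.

Each satisfies Mgh = ½(1+k)Mv² with k = I/(MR²), so v ∝ 1/√(1+k).
For the uniform sphere k = 0.4; for the solid disk k = 0.5.
v₁/v₂ = √((1+k₂)/(1+k₁)) = √(1.5/1.4) ≈ 1.04.

v_ratio ≈ 1.04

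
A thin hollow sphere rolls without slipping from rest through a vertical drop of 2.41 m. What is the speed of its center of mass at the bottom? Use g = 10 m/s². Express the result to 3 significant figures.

v ≈ 5.38 m/s

The moment of inertia is (2/3)MR², giving k ≡ I/(MR²) = 2/3.
Since it rolls without slipping, ω = v/R and KE = ½Mv² + ½Iω² = ½(1+k)Mv² = (5/6)Mv².
Energy conservation: Mgh = (5/6)Mv², so v = √(2gh/(1+k)) = √(2 × 10 × 2.41 / 1.667) ≈ 5.38 m/s.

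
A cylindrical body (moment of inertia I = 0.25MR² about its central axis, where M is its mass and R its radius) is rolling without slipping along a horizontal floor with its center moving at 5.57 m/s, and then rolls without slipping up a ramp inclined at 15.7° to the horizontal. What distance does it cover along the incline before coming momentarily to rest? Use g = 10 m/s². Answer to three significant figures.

With I = 0.25MR², the ratio k = I/(MR²) is 0.25.
Since it rolls without slipping, ω = v/R and KE = ½Mv² + ½Iω² = ½(1+k)Mv² = (5/8)Mv².
Setting this equal to Mgh gives the vertical rise h = (1+k)v₀²/(2g) = 1.25×5.57²/(2×10) = 1.939 m.
Along the incline, d = h/sinθ = 1.939/sin15.7° ≈ 7.17 m.

d ≈ 7.17 m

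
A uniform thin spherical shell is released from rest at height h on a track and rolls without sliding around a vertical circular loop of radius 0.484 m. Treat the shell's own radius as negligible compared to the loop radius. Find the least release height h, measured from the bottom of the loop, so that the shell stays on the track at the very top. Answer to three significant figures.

Here I = (2/3)MR², so the shape factor k = I/(MR²) = 2/3.
At the top of the loop, the minimum-contact condition is Mg = Mv_top²/r, so v_top² = gr.
With ω = v/R, the kinetic energy at speed v is ½(1+k)Mv² = (5/6)Mv².
Energy conservation from release (height h) to the top (height 2r): Mgh = Mg(2r) + (5/6)M·gr.
Thus h_min = 2r + (1+k)r/2 = r(2 + 1.667/2) = 0.484 × 2.833 ≈ 1.37 m.

h_min ≈ 1.37 m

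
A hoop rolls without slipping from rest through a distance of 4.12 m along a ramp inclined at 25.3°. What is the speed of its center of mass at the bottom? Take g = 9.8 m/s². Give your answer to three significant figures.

With I = MR², the ratio k = I/(MR²) is 1.
Pure rolling means v = ωR; then KE = ½Mv² + ½I(v/R)² = ½(1+k)Mv² = Mv².
The vertical drop is h = L sinθ = 4.12 × sin25.3° = 1.761 m.
Energy conservation: Mgh = Mv², so v = √(2gh/(1+k)) = √(2 × 9.8 × 1.761 / 2) ≈ 4.15 m/s.

v ≈ 4.15 m/s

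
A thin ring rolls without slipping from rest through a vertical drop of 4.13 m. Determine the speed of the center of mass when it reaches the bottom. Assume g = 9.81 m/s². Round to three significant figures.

Here I = MR², so the shape factor k = I/(MR²) = 1.
Since it rolls without slipping, ω = v/R and KE = ½Mv² + ½Iω² = ½(1+k)Mv² = Mv².
Setting Mgh = Mv² gives v = √(2gh/(1+k)) = √(2·9.81·4.13/2) ≈ 6.37 m/s.

v ≈ 6.37 m/s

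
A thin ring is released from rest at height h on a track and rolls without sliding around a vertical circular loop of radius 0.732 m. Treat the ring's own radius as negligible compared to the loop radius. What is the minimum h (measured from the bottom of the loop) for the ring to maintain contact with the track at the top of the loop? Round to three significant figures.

h_min ≈ 2.20 m

Here I = MR², so the shape factor k = I/(MR²) = 1.
At the top, contact is just lost when gravity alone supplies the centripetal force: Mg = Mv_top²/r, i.e. v_top² = gr.
With ω = v/R, the kinetic energy at speed v is ½(1+k)Mv² = Mv².
Energy conservation from release (height h) to the top (height 2r): Mgh = Mg(2r) + M·gr.
Thus h_min = 2r + (1+k)r/2 = r(2 + 2/2) = 0.732 × 3 ≈ 2.20 m.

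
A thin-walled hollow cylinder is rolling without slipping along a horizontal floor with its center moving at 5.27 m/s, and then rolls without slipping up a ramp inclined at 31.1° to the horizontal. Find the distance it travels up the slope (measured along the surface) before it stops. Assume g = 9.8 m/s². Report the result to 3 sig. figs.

Here I = MR², so the shape factor k = I/(MR²) = 1.
Since it rolls without slipping, ω = v/R and KE = ½Mv² + ½Iω² = ½(1+k)Mv² = Mv².
Setting this equal to Mgh gives the vertical rise h = (1+k)v₀²/(2g) = 2×5.27²/(2×9.8) = 2.834 m.
The distance along the slope is d = h/sinθ = 2.834/sin31.1° ≈ 5.49 m.

d ≈ 5.49 m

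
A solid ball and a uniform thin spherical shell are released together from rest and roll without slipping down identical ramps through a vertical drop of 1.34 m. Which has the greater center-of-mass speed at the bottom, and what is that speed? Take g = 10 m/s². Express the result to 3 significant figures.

the solid ball, at v ≈ 4.38 m/s

For rolling without slipping, Mgh = ½(1+k)Mv² where k = I/(MR²), so v = √(2gh/(1+k)).
Solid ball: k = 0.4, giving v = √(2×10×1.34/1.4) = 4.375 m/s.
Uniform thin spherical shell: k = 2/3, giving v = √(2×10×1.34/1.667) = 4.01 m/s.
The smaller k wins: the solid ball, at ≈ 4.38 m/s.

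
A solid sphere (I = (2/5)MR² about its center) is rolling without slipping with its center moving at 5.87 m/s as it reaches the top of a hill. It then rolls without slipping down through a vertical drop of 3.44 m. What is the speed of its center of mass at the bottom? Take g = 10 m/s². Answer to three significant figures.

v ≈ 9.14 m/s

With I = (2/5)MR², the ratio k = I/(MR²) is 0.4.
The rolling condition ω = v/R makes the rotational term ½I(v/R)² = ½kMv², so KE_total = ½(1+k)Mv² = (7/10)Mv².
Energy conservation: (7/10)Mv₀² + Mgh = (7/10)Mv², so v² = v₀² + 2gh/(1+k).
v = √(5.87² + 2×10×3.44/1.4) = √83.6 ≈ 9.14 m/s.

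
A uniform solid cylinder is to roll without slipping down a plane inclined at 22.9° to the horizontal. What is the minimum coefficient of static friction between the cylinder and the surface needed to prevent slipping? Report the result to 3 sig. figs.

μ_min ≈ 0.141

For this body I = (1/2)MR², i.e. k = I/(MR²) = 0.5.
Newton's second law down the slope: Mg sinθ − f = Ma. The torque equation fR = Iα (with α = a/R) gives f = kMa.
These give a = g sinθ/(1+k) and the required friction f = kMg sinθ/(1+k).
The normal force is N = Mg cosθ, so μ_min = f/N = k tanθ/(1+k).
μ_min = 0.5 × tan22.9° / 1.5 ≈ 0.141.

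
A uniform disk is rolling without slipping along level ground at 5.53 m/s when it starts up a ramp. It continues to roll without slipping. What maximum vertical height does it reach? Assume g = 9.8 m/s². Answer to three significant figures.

The moment of inertia is (1/2)MR², giving k ≡ I/(MR²) = 0.5.
Rolling without slipping gives ω = v/R, so the total kinetic energy is ½Mv² + ½Iω² = ½(1+k)Mv² = (3/4)Mv².
At the top the kinetic energy is zero, so (3/4)Mv₀² = Mgh.
Thus h = (1+k)v₀²/(2g) = 1.5 × 5.53² / (2 × 9.8) ≈ 2.34 m.

h ≈ 2.34 m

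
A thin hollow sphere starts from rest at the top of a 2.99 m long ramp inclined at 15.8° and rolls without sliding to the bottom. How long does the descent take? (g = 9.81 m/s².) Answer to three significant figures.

t ≈ 1.93 s

For this body I = (2/3)MR², i.e. k = I/(MR²) = 2/3.
Newton's second law down the slope: Mg sinθ − f = Ma. The torque equation fR = Iα (with α = a/R) gives f = kMa.
Hence a = g sinθ/(1+k) = 9.81×sin15.8°/1.667 = 1.603 m/s².
Starting from rest, L = ½at², so t = √(2L/a) = √(2×2.99/1.603) ≈ 1.93 s.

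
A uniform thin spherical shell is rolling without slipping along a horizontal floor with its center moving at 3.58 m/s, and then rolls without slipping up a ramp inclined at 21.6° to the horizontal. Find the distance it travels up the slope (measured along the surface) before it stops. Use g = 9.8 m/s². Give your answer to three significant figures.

d ≈ 2.96 m

With I = (2/3)MR², the ratio k = I/(MR²) is 2/3.
Pure rolling means v = ωR; then KE = ½Mv² + ½I(v/R)² = ½(1+k)Mv² = (5/6)Mv².
Setting this equal to Mgh gives the vertical rise h = (1+k)v₀²/(2g) = 1.667×3.58²/(2×9.8) = 1.09 m.
Along the incline, d = h/sinθ = 1.09/sin21.6° ≈ 2.96 m.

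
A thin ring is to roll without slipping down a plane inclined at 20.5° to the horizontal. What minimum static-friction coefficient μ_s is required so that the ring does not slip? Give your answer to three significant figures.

For this body I = MR², i.e. k = I/(MR²) = 1.
Along the incline Mg sinθ − f = Ma, and torque about the center fR = Iα = kMR²(a/R) gives f = kMa.
These give a = g sinθ/(1+k) and the required friction f = kMg sinθ/(1+k).
With N = Mg cosθ, the no-slip condition f ≤ μN gives μ_min = f/N = k tanθ/(1+k).
μ_min = 1 × tan20.5° / 2 ≈ 0.187.

μ_min ≈ 0.187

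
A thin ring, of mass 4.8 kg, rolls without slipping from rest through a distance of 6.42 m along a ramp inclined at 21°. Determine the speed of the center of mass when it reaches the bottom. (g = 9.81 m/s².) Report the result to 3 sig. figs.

v ≈ 4.75 m/s

With I = MR², the ratio k = I/(MR²) is 1.
Rolling without slipping gives ω = v/R, so the total kinetic energy is ½Mv² + ½Iω² = ½(1+k)Mv² = Mv².
The vertical drop is h = L sinθ = 6.42 × sin21° = 2.301 m.
Setting Mgh = Mv² gives v = √(2gh/(1+k)) = √(2·9.81·2.301/2) ≈ 4.75 m/s.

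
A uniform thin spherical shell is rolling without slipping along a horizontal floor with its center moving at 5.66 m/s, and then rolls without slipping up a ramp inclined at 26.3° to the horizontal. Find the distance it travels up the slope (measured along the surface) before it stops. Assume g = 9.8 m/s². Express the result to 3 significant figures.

For this body I = (2/3)MR², i.e. k = I/(MR²) = 2/3.
Pure rolling means v = ωR; then KE = ½Mv² + ½I(v/R)² = ½(1+k)Mv² = (5/6)Mv².
Setting this equal to Mgh gives the vertical rise h = (1+k)v₀²/(2g) = 1.667×5.66²/(2×9.8) = 2.724 m.
The distance along the slope is d = h/sinθ = 2.724/sin26.3° ≈ 6.15 m.

d ≈ 6.15 m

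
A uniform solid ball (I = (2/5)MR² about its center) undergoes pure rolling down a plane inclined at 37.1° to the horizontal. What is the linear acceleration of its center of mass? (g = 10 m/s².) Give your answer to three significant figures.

a ≈ 4.31 m/s²

With I = (2/5)MR², the ratio k = I/(MR²) is 0.4.
Along the incline Mg sinθ − f = Ma, and torque about the center fR = Iα = kMR²(a/R) gives f = kMa.
Eliminating f: Mg sinθ = (1+k)Ma, so a = g sinθ/(1+k) = 10 × sin37.1° / 1.4 ≈ 4.31 m/s².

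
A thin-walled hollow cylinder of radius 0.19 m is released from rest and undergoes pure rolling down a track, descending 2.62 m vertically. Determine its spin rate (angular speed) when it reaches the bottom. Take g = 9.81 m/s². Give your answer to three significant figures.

ω ≈ 26.7 rad/s

With I = MR², the ratio k = I/(MR²) is 1.
Since it rolls without slipping, ω = v/R and KE = ½Mv² + ½Iω² = ½(1+k)Mv² = Mv².
Energy conservation Mgh = ½(1+k)Mv² gives v = √(2gh/(1+k)) = √(2 × 9.81 × 2.62 / 2) = 5.07 m/s.
The angular speed follows from ω = v/R = 5.07/0.19 ≈ 26.7 rad/s.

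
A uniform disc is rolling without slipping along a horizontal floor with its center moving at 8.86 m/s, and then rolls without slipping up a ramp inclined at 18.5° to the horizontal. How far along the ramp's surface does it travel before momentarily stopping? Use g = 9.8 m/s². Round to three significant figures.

With I = (1/2)MR², the ratio k = I/(MR²) is 0.5.
Pure rolling means v = ωR; then KE = ½Mv² + ½I(v/R)² = ½(1+k)Mv² = (3/4)Mv².
Setting this equal to Mgh gives the vertical rise h = (1+k)v₀²/(2g) = 1.5×8.86²/(2×9.8) = 6.008 m.
Along the incline, d = h/sinθ = 6.008/sin18.5° ≈ 18.9 m.

d ≈ 18.9 m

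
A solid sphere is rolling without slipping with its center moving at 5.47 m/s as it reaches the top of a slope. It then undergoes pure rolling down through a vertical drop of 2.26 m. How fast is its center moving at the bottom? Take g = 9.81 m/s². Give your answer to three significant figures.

Here I = (2/5)MR², so the shape factor k = I/(MR²) = 0.4.
The rolling condition ω = v/R makes the rotational term ½I(v/R)² = ½kMv², so KE_total = ½(1+k)Mv² = (7/10)Mv².
Conserving energy between top and bottom: (7/10)Mv² = (7/10)Mv₀² + Mgh, hence v² = v₀² + 2gh/(1+k).
v = √(5.47² + 2×9.81×2.26/1.4) = √61.59 ≈ 7.85 m/s.

v ≈ 7.85 m/s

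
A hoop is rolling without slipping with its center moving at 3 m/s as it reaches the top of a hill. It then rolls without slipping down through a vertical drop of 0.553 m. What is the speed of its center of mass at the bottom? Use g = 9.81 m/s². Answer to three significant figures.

With I = MR², the ratio k = I/(MR²) is 1.
The rolling condition ω = v/R makes the rotational term ½I(v/R)² = ½kMv², so KE_total = ½(1+k)Mv² = Mv².
Conserving energy between top and bottom: Mv² = Mv₀² + Mgh, hence v² = v₀² + 2gh/(1+k).
v = √(3² + 2×9.81×0.553/2) = √14.42 ≈ 3.80 m/s.

v ≈ 3.80 m/s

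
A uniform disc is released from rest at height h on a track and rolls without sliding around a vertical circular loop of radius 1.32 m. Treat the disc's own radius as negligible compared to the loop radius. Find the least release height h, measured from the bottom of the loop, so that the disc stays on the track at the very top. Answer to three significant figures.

With I = (1/2)MR², the ratio k = I/(MR²) is 0.5.
At the top, contact is just lost when gravity alone supplies the centripetal force: Mg = Mv_top²/r, i.e. v_top² = gr.
With ω = v/R, the kinetic energy at speed v is ½(1+k)Mv² = (3/4)Mv².
Energy conservation from release (height h) to the top (height 2r): Mgh = Mg(2r) + (3/4)M·gr.
Thus h_min = 2r + (1+k)r/2 = r(2 + 1.5/2) = 1.32 × 2.75 ≈ 3.63 m.

h_min ≈ 3.63 m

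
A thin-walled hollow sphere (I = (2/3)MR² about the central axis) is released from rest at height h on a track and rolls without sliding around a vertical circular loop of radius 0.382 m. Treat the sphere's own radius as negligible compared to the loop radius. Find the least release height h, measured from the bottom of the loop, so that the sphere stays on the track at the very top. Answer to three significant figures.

For this body I = (2/3)MR², i.e. k = I/(MR²) = 2/3.
At the top, contact is just lost when gravity alone supplies the centripetal force: Mg = Mv_top²/r, i.e. v_top² = gr.
With ω = v/R, the kinetic energy at speed v is ½(1+k)Mv² = (5/6)Mv².
Energy conservation from release (height h) to the top (height 2r): Mgh = Mg(2r) + (5/6)M·gr.
Thus h_min = 2r + (1+k)r/2 = r(2 + 1.667/2) = 0.382 × 2.833 ≈ 1.08 m.

h_min ≈ 1.08 m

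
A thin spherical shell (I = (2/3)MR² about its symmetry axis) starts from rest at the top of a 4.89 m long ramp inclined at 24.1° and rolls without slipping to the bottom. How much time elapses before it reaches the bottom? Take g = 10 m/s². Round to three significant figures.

The moment of inertia is (2/3)MR², giving k ≡ I/(MR²) = 2/3.
Translational: Mg sinθ − f = Ma. Rotational about the CM: fR = Iα = kMRa, so f = kMa.
Hence a = g sinθ/(1+k) = 10×sin24.1°/1.667 = 2.45 m/s².
Starting from rest, L = ½at², so t = √(2L/a) = √(2×4.89/2.45) ≈ 2.00 s.

t ≈ 2.00 s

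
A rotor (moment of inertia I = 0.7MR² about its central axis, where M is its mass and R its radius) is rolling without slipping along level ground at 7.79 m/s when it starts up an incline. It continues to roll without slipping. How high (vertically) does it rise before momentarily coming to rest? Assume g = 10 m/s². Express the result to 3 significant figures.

The moment of inertia is 0.7MR², giving k ≡ I/(MR²) = 0.7.
The rolling condition ω = v/R makes the rotational term ½I(v/R)² = ½kMv², so KE_total = ½(1+k)Mv² = (17/20)Mv².
All of this converts to potential energy at the highest point: (17/20)Mv₀² = Mgh.
Thus h = (1+k)v₀²/(2g) = 1.7 × 7.79² / (2 × 10) ≈ 5.16 m.

h ≈ 5.16 m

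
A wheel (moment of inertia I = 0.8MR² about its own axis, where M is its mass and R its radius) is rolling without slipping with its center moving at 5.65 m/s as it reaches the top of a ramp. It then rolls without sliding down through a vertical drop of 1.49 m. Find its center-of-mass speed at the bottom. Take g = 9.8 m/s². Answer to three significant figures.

v ≈ 6.94 m/s

The moment of inertia is 0.8MR², giving k ≡ I/(MR²) = 0.8.
Since it rolls without slipping, ω = v/R and KE = ½Mv² + ½Iω² = ½(1+k)Mv² = (9/10)Mv².
Conserving energy between top and bottom: (9/10)Mv² = (9/10)Mv₀² + Mgh, hence v² = v₀² + 2gh/(1+k).
v = √(5.65² + 2×9.8×1.49/1.8) = √48.15 ≈ 6.94 m/s.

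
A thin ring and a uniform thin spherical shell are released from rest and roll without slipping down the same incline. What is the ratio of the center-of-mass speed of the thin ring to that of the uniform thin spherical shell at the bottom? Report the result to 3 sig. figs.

v_ratio ≈ 0.913

Each satisfies Mgh = ½(1+k)Mv² with k = I/(MR²), so v ∝ 1/√(1+k).
For the thin ring k = 1; for the uniform thin spherical shell k = 2/3.
v₁/v₂ = √((1+k₂)/(1+k₁)) = √(1.667/2) ≈ 0.913.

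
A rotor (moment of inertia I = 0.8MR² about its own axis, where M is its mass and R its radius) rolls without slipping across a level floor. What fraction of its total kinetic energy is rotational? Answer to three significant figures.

With I = 0.8MR², the ratio k = I/(MR²) is 0.8.
With ω = v/R, KE_trans = ½Mv² and KE_rot = ½Iω² = ½kMv², so KE_total = ½(1+k)Mv².
The rotational fraction is therefore k/(1+k) = 0.8/1.8 ≈ 0.444.

fraction ≈ 0.444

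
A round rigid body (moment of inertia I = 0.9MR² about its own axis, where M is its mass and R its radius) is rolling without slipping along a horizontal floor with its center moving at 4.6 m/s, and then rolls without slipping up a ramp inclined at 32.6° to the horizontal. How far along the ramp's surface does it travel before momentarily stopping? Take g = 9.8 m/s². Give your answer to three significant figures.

d ≈ 3.81 m

For this body I = 0.9MR², i.e. k = I/(MR²) = 0.9.
The rolling condition ω = v/R makes the rotational term ½I(v/R)² = ½kMv², so KE_total = ½(1+k)Mv² = (19/20)Mv².
Setting this equal to Mgh gives the vertical rise h = (1+k)v₀²/(2g) = 1.9×4.6²/(2×9.8) = 2.051 m.
Along the incline, d = h/sinθ = 2.051/sin32.6° ≈ 3.81 m.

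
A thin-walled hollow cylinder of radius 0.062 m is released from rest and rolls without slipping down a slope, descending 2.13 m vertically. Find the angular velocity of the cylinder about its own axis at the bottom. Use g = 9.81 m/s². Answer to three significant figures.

For this body I = MR², i.e. k = I/(MR²) = 1.
Since it rolls without slipping, ω = v/R and KE = ½Mv² + ½Iω² = ½(1+k)Mv² = Mv².
Energy conservation Mgh = ½(1+k)Mv² gives v = √(2gh/(1+k)) = √(2 × 9.81 × 2.13 / 2) = 4.571 m/s.
Then ω = v/R = 4.571 / 0.062 ≈ 73.7 rad/s.

ω ≈ 73.7 rad/s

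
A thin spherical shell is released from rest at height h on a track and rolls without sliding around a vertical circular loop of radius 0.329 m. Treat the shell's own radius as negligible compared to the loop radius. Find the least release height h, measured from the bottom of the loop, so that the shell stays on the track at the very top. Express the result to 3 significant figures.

Here I = (2/3)MR², so the shape factor k = I/(MR²) = 2/3.
At the top, contact is just lost when gravity alone supplies the centripetal force: Mg = Mv_top²/r, i.e. v_top² = gr.
With ω = v/R, the kinetic energy at speed v is ½(1+k)Mv² = (5/6)Mv².
Energy conservation from release (height h) to the top (height 2r): Mgh = Mg(2r) + (5/6)M·gr.
Thus h_min = 2r + (1+k)r/2 = r(2 + 1.667/2) = 0.329 × 2.833 ≈ 0.932 m.

h_min ≈ 0.932 m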